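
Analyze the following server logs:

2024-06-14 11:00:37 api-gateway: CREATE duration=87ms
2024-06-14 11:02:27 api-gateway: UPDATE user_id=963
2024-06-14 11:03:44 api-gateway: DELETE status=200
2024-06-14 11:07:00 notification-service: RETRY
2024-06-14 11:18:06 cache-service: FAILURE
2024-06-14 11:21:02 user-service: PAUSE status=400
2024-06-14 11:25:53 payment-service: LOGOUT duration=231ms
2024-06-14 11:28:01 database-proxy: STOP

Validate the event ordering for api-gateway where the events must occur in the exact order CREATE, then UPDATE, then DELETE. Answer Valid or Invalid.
Valid

To validate ordering:

1. Required order: CREATE → UPDATE → DELETE
2. Rule: the events must occur in the exact order CREATE, then UPDATE, then DELETE
3. Check actual order of events for api-gateway
4. Result: Valid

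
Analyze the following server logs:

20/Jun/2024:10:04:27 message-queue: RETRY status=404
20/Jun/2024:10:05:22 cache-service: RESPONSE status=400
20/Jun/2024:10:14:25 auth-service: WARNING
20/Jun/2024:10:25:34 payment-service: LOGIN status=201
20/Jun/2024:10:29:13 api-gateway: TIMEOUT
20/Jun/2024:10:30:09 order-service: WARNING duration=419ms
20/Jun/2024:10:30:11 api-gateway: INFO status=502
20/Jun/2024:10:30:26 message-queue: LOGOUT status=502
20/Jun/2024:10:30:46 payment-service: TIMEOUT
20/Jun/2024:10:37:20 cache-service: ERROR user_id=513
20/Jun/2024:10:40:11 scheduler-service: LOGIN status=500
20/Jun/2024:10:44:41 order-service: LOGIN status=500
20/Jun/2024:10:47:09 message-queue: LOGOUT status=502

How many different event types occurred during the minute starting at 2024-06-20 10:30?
4

To count unique event types:

1. Filter events in the minute starting at 2024-06-20 10:30
2. Extract event types from matching entries
3. Count unique types: 4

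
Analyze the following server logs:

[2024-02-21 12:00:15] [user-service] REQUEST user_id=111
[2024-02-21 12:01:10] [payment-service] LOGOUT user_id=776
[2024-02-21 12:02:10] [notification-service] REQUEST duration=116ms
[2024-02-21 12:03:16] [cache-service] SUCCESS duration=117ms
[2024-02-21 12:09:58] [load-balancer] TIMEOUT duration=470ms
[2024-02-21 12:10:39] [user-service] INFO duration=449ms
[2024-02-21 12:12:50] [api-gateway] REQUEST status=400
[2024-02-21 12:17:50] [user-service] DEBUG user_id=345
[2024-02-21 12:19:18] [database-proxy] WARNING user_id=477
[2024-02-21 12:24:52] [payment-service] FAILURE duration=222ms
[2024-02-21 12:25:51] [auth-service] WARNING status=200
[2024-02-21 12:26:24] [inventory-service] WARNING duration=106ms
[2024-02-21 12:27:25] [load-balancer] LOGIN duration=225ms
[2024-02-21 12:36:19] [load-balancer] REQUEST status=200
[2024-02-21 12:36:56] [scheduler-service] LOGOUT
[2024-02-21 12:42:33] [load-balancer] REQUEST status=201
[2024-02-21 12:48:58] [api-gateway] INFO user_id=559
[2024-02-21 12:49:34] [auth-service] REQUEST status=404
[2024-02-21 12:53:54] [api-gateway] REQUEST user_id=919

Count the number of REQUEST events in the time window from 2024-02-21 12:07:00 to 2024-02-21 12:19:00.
1

To count events in the time window:

1. Window boundaries: 2024-02-21 12:07:00 to 2024-02-21 12:19:00
2. Filter for REQUEST events within this window
3. Count matching events: 1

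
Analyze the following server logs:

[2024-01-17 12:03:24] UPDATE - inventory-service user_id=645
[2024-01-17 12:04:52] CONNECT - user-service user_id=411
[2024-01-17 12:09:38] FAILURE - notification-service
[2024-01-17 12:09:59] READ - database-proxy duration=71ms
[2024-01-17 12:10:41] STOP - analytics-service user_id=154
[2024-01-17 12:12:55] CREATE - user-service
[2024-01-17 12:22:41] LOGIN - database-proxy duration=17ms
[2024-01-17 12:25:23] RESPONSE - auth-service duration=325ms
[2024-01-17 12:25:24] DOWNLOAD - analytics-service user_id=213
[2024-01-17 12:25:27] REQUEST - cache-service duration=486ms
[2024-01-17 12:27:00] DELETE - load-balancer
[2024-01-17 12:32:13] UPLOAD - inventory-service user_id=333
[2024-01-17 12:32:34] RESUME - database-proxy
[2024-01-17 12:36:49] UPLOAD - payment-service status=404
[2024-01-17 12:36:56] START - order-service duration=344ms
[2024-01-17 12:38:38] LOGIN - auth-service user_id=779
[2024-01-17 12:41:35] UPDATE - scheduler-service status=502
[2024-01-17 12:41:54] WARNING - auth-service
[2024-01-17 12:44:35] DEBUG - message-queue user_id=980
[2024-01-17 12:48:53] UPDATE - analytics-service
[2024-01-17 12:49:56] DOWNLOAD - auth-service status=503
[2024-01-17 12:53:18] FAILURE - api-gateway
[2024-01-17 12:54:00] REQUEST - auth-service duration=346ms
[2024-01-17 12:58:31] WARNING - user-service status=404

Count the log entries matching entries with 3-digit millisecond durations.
4

To find matching entries:

1. Pattern to match: entries with 3-digit millisecond durations
2. Scan each log entry for the pattern
3. Count matches: 4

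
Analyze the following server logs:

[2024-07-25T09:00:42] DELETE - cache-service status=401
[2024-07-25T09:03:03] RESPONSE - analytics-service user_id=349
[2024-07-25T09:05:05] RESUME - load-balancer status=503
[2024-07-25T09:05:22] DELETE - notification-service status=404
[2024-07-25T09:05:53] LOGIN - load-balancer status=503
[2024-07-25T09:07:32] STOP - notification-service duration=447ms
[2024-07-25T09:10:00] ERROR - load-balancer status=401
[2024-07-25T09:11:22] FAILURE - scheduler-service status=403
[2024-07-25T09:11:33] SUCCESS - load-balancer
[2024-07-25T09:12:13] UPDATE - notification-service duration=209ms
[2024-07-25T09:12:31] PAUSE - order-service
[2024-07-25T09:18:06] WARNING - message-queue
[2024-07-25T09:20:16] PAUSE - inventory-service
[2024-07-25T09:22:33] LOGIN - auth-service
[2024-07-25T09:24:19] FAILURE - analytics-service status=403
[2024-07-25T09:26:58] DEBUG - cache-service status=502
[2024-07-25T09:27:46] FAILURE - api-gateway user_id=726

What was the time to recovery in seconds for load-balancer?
93

To calculate recovery time:

1. Find ERROR event for load-balancer: 2024-07-25T09:10:00
2. Find next SUCCESS event for load-balancer: 2024-07-25T09:11:33
3. Recovery time: 2024-07-25T09:11:33 - 2024-07-25T09:10:00 = 93 seconds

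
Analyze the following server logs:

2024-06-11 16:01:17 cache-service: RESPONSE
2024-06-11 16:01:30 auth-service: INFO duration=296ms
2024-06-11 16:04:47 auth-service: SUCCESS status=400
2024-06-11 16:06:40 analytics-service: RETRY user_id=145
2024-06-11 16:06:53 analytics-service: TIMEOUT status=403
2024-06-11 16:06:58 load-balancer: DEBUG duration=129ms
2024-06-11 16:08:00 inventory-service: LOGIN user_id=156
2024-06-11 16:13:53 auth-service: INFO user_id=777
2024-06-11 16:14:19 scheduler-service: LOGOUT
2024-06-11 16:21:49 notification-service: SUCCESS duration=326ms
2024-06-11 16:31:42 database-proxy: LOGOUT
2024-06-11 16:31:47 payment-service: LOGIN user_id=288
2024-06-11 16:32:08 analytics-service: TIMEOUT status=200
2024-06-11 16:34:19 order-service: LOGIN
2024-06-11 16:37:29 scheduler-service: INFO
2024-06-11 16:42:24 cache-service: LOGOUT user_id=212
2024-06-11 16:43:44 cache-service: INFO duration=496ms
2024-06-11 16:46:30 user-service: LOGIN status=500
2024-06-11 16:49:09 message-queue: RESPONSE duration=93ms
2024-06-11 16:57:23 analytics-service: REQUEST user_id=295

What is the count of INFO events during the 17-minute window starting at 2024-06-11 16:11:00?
1

To count events in the time window:

1. Window boundaries: 2024-06-11 16:11:00 to 2024-06-11 16:28:00
2. Filter for INFO events within this window
3. Count matching events: 1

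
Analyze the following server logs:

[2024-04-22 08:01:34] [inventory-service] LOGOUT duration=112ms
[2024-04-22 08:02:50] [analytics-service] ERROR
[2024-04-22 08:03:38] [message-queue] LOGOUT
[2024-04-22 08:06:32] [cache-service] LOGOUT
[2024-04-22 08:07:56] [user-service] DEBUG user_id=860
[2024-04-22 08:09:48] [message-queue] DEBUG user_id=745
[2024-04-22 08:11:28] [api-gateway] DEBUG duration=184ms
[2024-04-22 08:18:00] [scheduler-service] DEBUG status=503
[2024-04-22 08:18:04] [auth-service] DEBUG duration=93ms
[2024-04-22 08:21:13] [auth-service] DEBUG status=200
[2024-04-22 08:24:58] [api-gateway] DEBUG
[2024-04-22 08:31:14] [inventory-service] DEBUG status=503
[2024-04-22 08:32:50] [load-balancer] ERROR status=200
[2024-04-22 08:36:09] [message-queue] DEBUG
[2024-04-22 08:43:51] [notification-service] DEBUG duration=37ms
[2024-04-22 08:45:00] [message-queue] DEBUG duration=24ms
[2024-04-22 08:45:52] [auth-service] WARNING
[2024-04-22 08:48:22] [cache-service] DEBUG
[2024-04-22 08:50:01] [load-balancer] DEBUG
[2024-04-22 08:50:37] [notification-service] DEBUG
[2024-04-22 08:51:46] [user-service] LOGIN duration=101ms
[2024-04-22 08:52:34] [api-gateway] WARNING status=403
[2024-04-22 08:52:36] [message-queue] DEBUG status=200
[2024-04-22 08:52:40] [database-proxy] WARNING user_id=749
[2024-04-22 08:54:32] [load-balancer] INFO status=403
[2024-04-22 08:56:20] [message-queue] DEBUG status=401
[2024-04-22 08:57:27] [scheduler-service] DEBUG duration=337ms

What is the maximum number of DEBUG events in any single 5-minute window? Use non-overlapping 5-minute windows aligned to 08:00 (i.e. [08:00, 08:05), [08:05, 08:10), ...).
3

To find the burst window:

1. Divide the log period into non-overlapping 5-minute windows starting at 08:00
2. Count DEBUG events in each window
3. Find the window with maximum count
4. Maximum events in a window: 3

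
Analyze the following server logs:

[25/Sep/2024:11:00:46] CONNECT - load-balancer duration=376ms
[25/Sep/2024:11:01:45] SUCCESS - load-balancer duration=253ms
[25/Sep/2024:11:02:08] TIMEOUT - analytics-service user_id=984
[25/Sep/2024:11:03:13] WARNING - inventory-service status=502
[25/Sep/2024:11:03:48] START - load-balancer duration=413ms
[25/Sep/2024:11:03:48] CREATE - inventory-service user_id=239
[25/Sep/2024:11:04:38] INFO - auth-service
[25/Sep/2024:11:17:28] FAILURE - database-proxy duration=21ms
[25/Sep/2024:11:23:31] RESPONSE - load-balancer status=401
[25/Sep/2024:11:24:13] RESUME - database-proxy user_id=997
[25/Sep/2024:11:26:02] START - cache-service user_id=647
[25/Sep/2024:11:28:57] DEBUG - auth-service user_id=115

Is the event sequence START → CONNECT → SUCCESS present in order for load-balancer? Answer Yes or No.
No

To verify sequence order:

1. Find all events in sequence START → CONNECT → SUCCESS for load-balancer
2. Extract their timestamps
3. Check if timestamps are in ascending order
4. Result: No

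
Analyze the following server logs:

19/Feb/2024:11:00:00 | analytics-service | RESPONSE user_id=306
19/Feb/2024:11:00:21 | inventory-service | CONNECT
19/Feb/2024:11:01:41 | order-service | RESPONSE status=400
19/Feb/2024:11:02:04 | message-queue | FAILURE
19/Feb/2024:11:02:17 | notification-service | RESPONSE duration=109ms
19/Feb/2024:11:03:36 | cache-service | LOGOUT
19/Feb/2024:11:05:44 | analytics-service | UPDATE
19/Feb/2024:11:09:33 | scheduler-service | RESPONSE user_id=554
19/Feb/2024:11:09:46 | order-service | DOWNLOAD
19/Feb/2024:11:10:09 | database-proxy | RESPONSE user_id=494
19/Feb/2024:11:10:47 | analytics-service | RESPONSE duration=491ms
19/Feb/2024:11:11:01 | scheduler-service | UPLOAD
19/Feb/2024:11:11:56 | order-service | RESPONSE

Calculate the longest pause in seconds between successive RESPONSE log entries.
436

To find the longest gap:

1. Extract all RESPONSE events in chronological order
2. Calculate time differences between consecutive events
3. Find the maximum difference
4. Longest gap: 436 seconds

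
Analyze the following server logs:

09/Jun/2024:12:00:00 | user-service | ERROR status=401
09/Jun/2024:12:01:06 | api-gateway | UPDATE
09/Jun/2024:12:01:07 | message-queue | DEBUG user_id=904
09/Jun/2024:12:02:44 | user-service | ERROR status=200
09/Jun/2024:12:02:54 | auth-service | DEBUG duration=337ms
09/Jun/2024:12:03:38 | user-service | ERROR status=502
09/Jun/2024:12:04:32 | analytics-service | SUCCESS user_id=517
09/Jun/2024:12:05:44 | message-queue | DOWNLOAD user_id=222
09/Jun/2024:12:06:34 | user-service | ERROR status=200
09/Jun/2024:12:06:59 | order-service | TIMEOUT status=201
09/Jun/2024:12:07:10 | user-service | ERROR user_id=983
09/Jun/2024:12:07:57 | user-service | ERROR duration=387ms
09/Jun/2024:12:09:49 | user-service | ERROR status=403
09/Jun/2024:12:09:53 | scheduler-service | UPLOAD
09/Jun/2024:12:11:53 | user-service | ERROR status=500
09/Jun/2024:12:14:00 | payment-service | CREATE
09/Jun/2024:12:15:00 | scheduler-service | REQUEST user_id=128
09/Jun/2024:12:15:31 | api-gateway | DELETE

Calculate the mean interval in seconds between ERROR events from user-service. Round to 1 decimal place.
101.9

To calculate average interval:

1. Find all ERROR events for user-service in order
2. Calculate time gaps between consecutive events
3. Compute mean of gaps: 713 / 7 = 101.9 seconds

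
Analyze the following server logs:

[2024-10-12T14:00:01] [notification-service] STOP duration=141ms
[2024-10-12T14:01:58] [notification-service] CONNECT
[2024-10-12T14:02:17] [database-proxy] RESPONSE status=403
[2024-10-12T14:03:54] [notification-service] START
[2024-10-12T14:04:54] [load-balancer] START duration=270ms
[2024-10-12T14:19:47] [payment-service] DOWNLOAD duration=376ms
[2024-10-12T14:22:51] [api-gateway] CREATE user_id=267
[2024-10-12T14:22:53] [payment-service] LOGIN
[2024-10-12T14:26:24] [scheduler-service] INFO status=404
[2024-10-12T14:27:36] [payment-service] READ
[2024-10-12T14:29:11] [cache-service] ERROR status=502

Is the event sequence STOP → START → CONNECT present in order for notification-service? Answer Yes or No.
No

To verify sequence order:

1. Find all events in sequence STOP → START → CONNECT for notification-service
2. Extract their timestamps
3. Check if timestamps are in ascending order
4. Result: No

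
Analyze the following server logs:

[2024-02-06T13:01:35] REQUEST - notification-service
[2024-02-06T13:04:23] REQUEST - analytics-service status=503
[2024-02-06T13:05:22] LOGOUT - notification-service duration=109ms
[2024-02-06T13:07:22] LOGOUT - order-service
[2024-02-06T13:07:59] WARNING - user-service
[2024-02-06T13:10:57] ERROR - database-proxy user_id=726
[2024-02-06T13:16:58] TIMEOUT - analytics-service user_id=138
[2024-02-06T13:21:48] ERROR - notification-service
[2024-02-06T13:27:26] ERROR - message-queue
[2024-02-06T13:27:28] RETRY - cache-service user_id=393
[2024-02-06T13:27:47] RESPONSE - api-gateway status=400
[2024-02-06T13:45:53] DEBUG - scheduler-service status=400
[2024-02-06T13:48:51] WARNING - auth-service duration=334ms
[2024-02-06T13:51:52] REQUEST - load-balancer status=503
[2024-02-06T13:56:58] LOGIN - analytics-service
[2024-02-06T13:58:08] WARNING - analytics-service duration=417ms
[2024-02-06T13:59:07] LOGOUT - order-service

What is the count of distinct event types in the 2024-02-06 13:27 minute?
3

To count unique event types:

1. Filter events in the minute starting at 2024-02-06 13:27
2. Extract event types from matching entries
3. Count unique types: 3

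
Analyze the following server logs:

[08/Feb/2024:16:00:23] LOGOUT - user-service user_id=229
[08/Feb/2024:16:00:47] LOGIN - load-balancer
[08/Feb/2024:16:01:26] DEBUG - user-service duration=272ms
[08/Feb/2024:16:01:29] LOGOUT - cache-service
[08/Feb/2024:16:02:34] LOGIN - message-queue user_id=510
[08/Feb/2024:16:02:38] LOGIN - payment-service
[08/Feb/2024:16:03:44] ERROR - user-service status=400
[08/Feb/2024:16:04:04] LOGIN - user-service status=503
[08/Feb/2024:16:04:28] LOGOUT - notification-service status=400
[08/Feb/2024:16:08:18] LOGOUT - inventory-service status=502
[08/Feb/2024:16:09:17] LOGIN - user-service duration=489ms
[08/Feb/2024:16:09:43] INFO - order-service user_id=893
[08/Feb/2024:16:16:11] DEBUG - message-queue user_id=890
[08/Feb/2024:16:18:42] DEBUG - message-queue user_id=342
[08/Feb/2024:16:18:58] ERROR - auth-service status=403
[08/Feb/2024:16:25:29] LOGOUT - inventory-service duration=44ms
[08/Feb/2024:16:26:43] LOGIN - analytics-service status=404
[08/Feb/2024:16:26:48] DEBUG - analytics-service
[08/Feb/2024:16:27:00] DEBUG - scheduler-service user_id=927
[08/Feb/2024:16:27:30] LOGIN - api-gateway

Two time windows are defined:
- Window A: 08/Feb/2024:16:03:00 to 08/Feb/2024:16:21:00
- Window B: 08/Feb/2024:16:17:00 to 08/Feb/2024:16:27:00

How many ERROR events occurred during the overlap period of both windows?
1

To find overlap events:

1. Window A: 08/Feb/2024:16:03:00 to 08/Feb/2024:16:21:00
2. Window B: 08/Feb/2024:16:17:00 to 08/Feb/2024:16:27:00
3. Overlap period: 08/Feb/2024:16:17:00 to 08/Feb/2024:16:21:00
4. Count ERROR events in overlap: 1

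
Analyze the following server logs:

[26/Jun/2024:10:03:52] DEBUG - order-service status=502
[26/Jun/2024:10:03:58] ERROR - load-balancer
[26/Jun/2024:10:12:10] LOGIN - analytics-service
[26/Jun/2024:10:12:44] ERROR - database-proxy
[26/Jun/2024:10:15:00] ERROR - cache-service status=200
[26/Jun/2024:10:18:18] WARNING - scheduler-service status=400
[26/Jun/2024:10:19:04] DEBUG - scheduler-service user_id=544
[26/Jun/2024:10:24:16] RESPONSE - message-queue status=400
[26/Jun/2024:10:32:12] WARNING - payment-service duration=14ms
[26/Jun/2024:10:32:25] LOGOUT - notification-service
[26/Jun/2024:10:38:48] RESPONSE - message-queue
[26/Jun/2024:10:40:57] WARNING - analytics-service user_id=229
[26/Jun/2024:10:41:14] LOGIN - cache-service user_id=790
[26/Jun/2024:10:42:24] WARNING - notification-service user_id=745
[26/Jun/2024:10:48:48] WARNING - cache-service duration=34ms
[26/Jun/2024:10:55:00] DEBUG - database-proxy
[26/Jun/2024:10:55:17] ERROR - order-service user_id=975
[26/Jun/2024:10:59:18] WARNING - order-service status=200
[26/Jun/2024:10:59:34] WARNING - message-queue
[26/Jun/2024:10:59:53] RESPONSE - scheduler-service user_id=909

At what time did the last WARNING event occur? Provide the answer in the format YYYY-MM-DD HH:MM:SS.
2024-06-26 10:59:34

To find the last event:

1. Filter for all WARNING events
2. Sort by timestamp
3. Select the last one
4. Timestamp: 2024-06-26 10:59:34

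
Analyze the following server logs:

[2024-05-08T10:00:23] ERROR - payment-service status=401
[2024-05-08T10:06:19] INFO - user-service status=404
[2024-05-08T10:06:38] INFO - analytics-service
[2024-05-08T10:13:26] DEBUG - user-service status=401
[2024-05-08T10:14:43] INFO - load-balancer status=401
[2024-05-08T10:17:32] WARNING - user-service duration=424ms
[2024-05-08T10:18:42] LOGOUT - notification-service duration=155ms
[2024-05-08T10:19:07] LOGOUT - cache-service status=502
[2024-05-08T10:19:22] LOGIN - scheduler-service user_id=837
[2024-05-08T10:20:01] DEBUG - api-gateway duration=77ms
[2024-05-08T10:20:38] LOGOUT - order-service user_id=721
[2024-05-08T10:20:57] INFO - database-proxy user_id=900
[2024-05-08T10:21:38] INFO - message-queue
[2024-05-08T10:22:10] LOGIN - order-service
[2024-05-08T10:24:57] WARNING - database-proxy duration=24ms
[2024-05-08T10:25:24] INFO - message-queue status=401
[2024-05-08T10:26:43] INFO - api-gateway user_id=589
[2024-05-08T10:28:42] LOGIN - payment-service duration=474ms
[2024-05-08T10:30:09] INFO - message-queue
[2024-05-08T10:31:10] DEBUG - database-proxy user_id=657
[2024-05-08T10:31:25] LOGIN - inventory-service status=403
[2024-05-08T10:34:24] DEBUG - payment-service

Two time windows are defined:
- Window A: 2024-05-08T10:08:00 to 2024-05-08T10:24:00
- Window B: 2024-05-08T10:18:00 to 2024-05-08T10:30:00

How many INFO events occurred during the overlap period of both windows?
2

To find overlap events:

1. Window A: 2024-05-08T10:08:00 to 2024-05-08T10:24:00
2. Window B: 2024-05-08T10:18:00 to 2024-05-08T10:30:00
3. Overlap period: 2024-05-08T10:18:00 to 2024-05-08T10:24:00
4. Count INFO events in overlap: 2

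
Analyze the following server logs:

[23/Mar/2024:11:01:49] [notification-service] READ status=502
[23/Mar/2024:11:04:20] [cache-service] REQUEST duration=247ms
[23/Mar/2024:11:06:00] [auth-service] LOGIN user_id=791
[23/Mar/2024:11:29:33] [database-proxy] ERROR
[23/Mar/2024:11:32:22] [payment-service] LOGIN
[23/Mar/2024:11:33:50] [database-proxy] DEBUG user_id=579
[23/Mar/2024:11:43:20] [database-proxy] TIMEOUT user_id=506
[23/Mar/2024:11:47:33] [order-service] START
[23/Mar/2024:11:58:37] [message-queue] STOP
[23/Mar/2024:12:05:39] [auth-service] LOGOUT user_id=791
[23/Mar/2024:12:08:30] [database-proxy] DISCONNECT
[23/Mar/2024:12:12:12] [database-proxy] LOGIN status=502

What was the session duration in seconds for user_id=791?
3579

To calculate session duration:

1. Find LOGIN event for user_id=791: 23/Mar/2024:11:06:00
2. Find LOGOUT event for user_id=791: 23/Mar/2024:12:05:39
3. Session duration: 23/Mar/2024:12:05:39 - 23/Mar/2024:11:06:00 = 3579 seconds (59 minutes)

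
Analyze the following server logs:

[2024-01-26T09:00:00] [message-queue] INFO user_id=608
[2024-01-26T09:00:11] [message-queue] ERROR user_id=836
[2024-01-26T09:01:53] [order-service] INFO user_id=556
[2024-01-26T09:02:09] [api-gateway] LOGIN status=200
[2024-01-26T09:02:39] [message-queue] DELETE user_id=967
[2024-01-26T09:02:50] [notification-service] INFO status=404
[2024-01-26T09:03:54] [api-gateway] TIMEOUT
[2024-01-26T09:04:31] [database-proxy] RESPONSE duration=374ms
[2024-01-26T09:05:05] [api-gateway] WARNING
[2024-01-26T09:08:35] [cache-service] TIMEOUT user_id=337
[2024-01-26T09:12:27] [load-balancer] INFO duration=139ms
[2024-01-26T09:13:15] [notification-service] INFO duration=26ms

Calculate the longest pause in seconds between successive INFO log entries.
577

To find the longest gap:

1. Extract all INFO events in chronological order
2. Calculate time differences between consecutive events
3. Find the maximum difference
4. Longest gap: 577 seconds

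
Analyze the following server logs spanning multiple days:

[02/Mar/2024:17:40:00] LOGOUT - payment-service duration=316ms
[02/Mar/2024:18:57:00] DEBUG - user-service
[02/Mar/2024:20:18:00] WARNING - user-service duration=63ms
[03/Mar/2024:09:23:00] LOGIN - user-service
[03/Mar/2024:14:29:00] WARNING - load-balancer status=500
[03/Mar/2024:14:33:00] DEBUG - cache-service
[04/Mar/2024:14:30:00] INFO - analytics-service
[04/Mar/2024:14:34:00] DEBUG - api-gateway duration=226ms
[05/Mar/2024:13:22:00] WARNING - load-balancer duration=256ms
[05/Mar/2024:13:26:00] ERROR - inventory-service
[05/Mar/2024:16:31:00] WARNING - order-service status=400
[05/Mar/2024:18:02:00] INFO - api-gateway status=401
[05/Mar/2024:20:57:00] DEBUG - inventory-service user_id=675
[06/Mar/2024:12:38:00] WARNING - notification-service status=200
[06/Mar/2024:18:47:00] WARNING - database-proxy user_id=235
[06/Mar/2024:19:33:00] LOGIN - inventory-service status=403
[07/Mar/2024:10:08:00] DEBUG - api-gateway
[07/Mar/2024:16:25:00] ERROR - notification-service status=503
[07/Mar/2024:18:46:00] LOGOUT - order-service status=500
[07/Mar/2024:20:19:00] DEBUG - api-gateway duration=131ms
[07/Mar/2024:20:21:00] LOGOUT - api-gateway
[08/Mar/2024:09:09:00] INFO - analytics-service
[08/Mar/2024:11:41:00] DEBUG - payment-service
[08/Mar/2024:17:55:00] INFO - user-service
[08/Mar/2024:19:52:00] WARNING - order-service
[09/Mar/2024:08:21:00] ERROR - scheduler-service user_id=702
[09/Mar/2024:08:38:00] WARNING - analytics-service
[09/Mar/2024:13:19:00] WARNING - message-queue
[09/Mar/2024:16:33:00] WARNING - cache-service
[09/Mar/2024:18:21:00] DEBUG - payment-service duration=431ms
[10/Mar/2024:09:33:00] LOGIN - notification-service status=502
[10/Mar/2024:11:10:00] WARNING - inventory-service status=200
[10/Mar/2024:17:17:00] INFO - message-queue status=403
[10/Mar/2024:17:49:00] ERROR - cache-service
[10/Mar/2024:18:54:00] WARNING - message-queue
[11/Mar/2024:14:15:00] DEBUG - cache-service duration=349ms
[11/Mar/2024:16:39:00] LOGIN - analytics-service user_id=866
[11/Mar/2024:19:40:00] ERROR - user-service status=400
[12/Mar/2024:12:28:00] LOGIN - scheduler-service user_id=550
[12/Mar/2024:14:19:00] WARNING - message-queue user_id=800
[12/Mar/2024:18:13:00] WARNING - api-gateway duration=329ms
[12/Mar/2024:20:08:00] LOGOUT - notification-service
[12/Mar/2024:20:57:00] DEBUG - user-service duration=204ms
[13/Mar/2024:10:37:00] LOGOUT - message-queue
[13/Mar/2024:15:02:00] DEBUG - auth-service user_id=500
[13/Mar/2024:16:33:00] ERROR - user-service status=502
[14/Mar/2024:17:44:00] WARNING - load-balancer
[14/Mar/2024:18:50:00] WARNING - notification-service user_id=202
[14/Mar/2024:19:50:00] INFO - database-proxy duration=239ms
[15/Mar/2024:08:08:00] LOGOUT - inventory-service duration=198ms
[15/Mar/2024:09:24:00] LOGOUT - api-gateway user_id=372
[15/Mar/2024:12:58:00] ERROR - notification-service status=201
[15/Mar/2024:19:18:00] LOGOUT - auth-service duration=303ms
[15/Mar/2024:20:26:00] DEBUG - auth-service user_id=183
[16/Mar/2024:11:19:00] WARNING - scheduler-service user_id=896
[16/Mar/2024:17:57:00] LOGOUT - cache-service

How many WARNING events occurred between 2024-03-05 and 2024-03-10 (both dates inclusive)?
10

To filter by date range:

1. Date range: 2024-03-05 through 2024-03-10, both dates inclusive
2. Filter for WARNING events whose date falls in this range
3. Count matching events: 10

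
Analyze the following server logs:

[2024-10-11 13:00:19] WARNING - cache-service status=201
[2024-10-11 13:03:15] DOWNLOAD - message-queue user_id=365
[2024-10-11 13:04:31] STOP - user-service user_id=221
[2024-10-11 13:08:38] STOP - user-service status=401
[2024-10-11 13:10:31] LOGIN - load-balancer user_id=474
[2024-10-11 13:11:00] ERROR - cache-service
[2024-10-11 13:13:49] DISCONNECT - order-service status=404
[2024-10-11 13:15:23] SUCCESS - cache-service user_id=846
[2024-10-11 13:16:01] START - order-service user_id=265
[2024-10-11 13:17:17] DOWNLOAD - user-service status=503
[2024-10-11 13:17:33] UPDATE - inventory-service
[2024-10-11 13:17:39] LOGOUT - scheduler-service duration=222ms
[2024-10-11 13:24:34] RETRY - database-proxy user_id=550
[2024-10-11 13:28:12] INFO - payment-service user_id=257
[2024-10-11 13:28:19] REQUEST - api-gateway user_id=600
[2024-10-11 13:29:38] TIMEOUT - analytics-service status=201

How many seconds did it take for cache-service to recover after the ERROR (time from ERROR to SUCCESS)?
263

To calculate recovery time:

1. Find ERROR event for cache-service: 2024-10-11 13:11:00
2. Find next SUCCESS event for cache-service: 2024-10-11 13:15:23
3. Recovery time: 2024-10-11 13:15:23 - 2024-10-11 13:11:00 = 263 seconds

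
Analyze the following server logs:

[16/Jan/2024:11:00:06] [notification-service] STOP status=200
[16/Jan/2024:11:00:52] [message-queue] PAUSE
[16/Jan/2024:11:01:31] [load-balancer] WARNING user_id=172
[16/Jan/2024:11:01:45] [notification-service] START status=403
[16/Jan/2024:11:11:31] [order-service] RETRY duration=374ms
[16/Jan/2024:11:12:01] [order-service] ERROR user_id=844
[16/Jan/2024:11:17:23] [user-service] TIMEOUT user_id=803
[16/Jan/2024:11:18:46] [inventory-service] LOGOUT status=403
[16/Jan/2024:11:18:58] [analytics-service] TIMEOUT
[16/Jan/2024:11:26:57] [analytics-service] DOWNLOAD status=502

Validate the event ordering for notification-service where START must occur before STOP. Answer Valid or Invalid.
Invalid

To validate ordering:

1. Required order: START → STOP
2. Rule: START must occur before STOP
3. Check actual order of events for notification-service
4. Result: Invalid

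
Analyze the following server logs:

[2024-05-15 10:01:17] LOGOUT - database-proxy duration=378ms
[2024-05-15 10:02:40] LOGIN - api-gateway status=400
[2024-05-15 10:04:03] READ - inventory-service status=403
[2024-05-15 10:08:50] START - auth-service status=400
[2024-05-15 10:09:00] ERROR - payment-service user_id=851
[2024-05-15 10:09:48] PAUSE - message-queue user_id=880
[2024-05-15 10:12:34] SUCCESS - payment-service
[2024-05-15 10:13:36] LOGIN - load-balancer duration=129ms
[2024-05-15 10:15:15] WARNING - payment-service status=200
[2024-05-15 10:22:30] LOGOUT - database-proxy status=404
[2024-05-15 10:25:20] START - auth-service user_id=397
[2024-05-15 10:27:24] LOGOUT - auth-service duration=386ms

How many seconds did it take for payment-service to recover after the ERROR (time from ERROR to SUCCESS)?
214

To calculate recovery time:

1. Find ERROR event for payment-service: 2024-05-15 10:09:00
2. Find next SUCCESS event for payment-service: 2024-05-15 10:12:34
3. Recovery time: 2024-05-15 10:12:34 - 2024-05-15 10:09:00 = 214 seconds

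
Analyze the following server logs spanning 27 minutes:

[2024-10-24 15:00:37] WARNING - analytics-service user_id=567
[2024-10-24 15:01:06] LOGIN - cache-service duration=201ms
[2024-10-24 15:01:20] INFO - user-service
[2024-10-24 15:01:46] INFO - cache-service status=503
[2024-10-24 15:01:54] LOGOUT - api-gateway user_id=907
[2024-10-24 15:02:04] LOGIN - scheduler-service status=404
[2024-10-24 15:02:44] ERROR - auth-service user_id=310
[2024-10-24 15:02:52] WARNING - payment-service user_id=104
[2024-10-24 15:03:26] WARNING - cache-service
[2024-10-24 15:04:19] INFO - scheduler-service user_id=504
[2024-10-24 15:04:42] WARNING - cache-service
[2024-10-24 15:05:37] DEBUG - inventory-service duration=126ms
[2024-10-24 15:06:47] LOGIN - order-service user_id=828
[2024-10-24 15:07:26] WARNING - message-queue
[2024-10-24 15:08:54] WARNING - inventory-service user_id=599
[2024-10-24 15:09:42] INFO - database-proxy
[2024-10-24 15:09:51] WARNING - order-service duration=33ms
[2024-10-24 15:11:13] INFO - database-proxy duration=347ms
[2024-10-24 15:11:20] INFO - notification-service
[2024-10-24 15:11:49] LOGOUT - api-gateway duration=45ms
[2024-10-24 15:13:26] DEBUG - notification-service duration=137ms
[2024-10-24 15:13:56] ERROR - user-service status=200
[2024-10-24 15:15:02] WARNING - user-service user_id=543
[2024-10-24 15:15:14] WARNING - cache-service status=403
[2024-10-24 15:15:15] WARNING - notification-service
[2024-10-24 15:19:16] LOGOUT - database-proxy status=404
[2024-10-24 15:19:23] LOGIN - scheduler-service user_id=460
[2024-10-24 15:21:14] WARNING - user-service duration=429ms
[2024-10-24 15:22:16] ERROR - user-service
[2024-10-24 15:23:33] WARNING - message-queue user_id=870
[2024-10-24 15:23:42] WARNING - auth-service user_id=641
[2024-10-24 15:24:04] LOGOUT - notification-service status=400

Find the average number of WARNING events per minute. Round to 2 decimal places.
0.48

To calculate the rate:

1. Count total WARNING events: 13
2. Total time period: 27 minutes
3. Rate = 13 / 27 = 0.48 events per minute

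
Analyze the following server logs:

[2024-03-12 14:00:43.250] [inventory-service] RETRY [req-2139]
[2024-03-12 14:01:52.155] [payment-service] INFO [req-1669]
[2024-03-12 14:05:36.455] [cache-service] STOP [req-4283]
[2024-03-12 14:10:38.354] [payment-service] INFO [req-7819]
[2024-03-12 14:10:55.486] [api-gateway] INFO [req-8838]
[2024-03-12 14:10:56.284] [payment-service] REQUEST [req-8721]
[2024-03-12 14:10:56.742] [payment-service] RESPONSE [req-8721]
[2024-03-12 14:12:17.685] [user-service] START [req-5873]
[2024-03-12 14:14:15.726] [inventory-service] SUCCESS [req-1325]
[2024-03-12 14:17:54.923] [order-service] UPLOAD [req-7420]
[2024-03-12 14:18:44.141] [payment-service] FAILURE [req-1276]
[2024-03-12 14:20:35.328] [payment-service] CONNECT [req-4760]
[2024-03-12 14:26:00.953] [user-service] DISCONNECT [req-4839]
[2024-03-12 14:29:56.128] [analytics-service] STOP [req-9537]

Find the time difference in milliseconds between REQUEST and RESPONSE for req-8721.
458

To calculate latency:

1. Find REQUEST with id req-8721: 2024-03-12 14:10:56.284
2. Find RESPONSE with id req-8721: 2024-03-12 14:10:56.742
3. Latency: 2024-03-12 14:10:56.742 - 2024-03-12 14:10:56.284 = 458ms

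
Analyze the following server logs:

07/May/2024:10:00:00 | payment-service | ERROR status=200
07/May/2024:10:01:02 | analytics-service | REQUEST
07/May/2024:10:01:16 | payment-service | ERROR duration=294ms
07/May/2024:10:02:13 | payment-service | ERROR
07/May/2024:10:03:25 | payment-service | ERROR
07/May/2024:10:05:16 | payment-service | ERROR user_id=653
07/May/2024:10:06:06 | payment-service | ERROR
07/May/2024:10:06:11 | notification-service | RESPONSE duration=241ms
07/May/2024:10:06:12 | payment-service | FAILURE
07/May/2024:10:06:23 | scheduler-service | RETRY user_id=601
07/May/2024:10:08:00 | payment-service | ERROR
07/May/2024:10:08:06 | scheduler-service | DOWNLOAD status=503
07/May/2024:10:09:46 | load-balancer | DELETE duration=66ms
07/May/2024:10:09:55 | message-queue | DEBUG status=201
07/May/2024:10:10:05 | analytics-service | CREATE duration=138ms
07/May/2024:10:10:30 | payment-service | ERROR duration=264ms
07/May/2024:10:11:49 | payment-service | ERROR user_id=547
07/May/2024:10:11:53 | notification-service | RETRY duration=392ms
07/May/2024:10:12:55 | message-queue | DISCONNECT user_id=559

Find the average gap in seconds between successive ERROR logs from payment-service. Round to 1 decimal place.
88.6

To calculate average interval:

1. Find all ERROR events for payment-service in order
2. Calculate time gaps between consecutive events
3. Compute mean of gaps: 709 / 8 = 88.6 seconds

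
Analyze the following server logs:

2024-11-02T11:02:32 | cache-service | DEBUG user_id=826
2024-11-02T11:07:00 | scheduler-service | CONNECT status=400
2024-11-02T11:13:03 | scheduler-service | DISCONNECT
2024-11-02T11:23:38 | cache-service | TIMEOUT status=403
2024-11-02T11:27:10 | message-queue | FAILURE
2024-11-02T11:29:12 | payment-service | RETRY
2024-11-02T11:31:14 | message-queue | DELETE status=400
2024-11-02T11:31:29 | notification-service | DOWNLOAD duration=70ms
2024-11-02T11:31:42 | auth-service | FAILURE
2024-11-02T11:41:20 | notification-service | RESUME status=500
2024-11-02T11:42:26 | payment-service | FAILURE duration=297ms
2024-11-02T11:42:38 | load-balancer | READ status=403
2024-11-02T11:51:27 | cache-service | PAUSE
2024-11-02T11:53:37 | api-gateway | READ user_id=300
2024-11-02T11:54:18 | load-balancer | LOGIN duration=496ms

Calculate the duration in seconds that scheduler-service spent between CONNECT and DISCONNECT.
363

To calculate state duration:

1. Find CONNECT event for scheduler-service: 2024-11-02T11:07:00
2. Find DISCONNECT event for scheduler-service: 2024-11-02T11:13:03
3. Calculate duration: 2024-11-02T11:13:03 - 2024-11-02T11:07:00 = 363 seconds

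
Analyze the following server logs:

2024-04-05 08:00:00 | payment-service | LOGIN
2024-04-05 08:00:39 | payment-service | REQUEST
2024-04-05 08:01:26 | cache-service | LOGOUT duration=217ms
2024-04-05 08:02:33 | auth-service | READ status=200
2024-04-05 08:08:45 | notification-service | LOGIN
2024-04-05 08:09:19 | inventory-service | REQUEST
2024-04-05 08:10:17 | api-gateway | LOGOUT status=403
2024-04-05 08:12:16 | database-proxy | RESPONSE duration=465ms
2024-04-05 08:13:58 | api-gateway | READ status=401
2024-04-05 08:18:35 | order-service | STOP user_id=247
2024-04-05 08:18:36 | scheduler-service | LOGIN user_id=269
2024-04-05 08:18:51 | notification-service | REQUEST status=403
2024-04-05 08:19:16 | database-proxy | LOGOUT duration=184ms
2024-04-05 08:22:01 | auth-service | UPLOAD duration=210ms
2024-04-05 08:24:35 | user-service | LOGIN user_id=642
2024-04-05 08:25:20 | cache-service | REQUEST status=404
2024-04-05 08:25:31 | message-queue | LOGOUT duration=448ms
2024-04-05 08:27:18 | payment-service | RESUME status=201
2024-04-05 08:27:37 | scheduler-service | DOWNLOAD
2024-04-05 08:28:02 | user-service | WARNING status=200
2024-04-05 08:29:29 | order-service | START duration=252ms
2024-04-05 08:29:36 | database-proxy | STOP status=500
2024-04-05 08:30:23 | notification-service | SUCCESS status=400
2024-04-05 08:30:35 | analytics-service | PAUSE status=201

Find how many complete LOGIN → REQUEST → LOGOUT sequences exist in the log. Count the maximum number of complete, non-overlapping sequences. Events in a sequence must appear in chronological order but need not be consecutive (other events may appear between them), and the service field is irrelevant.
4

To count sequences:

1. Look for pattern: LOGIN → REQUEST → LOGOUT
2. Greedily scan the log in chronological order, matching each sequence element in turn (ignoring service)
3. Each time the full pattern completes, increment the count and restart matching from the next event
4. Complete non-overlapping sequences found: 4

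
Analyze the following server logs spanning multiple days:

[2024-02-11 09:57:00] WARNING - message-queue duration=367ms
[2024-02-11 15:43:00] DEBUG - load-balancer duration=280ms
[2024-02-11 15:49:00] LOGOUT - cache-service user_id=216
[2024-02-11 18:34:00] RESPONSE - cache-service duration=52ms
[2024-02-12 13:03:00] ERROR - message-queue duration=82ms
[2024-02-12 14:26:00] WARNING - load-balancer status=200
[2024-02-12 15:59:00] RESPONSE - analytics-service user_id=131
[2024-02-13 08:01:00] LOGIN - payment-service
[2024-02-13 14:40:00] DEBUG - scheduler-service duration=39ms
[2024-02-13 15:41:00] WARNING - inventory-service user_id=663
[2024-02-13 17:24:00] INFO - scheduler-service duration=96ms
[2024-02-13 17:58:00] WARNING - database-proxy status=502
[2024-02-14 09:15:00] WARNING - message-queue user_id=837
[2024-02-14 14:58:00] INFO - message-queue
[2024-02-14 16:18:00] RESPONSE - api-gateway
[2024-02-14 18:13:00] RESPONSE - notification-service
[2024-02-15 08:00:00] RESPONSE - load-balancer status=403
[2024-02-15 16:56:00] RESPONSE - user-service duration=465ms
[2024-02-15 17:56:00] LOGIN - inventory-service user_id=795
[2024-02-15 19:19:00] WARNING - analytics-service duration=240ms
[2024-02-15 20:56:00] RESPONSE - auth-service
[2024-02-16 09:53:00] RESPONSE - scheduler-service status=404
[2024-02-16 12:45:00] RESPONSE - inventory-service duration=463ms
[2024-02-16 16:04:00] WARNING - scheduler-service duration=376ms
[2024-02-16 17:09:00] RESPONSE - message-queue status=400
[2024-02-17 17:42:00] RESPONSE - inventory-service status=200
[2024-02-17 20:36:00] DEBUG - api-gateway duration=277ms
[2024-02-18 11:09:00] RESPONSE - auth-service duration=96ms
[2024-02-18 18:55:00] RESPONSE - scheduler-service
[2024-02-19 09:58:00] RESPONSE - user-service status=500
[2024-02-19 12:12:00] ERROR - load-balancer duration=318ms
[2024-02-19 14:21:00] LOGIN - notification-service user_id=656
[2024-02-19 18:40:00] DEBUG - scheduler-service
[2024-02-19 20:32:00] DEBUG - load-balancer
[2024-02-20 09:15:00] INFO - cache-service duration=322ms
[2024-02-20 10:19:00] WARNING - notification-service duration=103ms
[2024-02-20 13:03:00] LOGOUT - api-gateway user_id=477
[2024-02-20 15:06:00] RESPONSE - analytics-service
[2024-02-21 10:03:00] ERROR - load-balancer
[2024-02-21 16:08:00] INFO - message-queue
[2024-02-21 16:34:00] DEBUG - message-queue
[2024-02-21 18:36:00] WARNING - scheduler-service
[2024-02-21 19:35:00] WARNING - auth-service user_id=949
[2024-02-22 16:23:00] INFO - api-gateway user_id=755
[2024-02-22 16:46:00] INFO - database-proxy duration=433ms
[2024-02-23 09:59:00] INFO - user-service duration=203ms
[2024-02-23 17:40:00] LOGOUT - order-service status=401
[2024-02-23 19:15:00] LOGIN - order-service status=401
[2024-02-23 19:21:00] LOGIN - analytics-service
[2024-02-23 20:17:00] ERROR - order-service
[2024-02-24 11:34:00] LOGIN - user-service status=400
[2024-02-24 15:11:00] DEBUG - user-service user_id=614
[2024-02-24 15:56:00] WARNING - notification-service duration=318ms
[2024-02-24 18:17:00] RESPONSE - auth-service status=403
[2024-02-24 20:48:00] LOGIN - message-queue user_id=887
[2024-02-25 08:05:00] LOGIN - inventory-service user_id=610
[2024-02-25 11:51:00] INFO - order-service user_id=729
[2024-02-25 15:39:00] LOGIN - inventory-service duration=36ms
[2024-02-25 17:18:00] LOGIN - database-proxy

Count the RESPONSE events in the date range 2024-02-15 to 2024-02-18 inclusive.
9

To filter by date range:

1. Date range: 2024-02-15 through 2024-02-18, both dates inclusive
2. Filter for RESPONSE events whose date falls in this range
3. Count matching events: 9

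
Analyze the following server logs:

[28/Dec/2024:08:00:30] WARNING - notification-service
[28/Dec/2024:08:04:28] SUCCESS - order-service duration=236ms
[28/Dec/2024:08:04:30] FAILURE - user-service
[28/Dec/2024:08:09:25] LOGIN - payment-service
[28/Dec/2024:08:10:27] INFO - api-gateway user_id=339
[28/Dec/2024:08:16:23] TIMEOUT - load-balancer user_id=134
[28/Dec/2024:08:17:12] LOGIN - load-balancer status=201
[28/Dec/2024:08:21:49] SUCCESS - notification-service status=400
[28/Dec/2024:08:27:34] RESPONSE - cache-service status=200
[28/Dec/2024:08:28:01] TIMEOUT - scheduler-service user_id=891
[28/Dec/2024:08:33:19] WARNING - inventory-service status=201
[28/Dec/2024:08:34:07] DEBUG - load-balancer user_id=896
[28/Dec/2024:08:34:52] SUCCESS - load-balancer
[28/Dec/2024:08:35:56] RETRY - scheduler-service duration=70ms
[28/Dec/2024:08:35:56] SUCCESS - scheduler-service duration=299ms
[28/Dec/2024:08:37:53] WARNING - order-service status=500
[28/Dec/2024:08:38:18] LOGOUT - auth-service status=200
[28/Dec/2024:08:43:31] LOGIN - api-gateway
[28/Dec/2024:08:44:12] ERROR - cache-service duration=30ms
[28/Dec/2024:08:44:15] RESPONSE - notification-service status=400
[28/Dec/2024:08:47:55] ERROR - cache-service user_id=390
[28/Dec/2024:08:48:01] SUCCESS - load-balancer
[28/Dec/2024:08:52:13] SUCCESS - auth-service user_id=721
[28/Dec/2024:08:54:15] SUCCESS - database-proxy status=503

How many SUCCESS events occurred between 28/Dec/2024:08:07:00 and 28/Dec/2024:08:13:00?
0

To count events in the time window:

1. Window boundaries: 28/Dec/2024:08:07:00 to 28/Dec/2024:08:13:00
2. Filter for SUCCESS events within this window
3. Count matching events: 0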